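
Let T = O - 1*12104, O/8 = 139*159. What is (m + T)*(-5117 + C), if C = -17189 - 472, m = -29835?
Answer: -3072046082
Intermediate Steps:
O = 176808 (O = 8*(139*159) = 8*22101 = 176808)
C = -17661
T = 164704 (T = 176808 - 1*12104 = 176808 - 12104 = 164704)
(m + T)*(-5117 + C) = (-29835 + 164704)*(-5117 - 17661) = 134869*(-22778) = -3072046082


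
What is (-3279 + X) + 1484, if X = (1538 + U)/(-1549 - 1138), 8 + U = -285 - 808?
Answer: -4823602/2687 ≈ -1795.2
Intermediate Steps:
U = -1101 (U = -8 + (-285 - 808) = -8 - 1093 = -1101)
X = -437/2687 (X = (1538 - 1101)/(-1549 - 1138) = 437/(-2687) = 437*(-1/2687) = -437/2687 ≈ -0.16263)
(-3279 + X) + 1484 = (-3279 - 437/2687) + 1484 = -8811110/2687 + 1484 = -4823602/2687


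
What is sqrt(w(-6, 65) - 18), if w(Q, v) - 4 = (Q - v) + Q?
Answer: I*sqrt(91) ≈ 9.5394*I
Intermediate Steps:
w(Q, v) = 4 - v + 2*Q (w(Q, v) = 4 + ((Q - v) + Q) = 4 + (-v + 2*Q) = 4 - v + 2*Q)
sqrt(w(-6, 65) - 18) = sqrt((4 - 1*65 + 2*(-6)) - 18) = sqrt((4 - 65 - 12) - 18) = sqrt(-73 - 18) = sqrt(-91) = I*sqrt(91)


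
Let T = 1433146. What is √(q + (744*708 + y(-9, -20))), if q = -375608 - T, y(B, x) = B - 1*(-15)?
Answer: 6*I*√35611 ≈ 1132.3*I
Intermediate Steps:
y(B, x) = 15 + B (y(B, x) = B + 15 = 15 + B)
q = -1808754 (q = -375608 - 1*1433146 = -375608 - 1433146 = -1808754)
√(q + (744*708 + y(-9, -20))) = √(-1808754 + (744*708 + (15 - 9))) = √(-1808754 + (526752 + 6)) = √(-1808754 + 526758) = √(-1281996) = 6*I*√35611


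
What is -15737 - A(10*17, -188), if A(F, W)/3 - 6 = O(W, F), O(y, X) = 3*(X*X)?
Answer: -275855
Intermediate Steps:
O(y, X) = 3*X²
A(F, W) = 18 + 9*F² (A(F, W) = 18 + 3*(3*F²) = 18 + 9*F²)
-15737 - A(10*17, -188) = -15737 - (18 + 9*(10*17)²) = -15737 - (18 + 9*170²) = -15737 - (18 + 9*28900) = -15737 - (18 + 260100) = -15737 - 1*260118 = -15737 - 260118 = -275855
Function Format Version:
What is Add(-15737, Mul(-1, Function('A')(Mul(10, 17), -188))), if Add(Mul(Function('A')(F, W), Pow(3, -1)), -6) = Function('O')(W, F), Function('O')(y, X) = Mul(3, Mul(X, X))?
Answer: -275855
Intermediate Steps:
Function('O')(y, X) = Mul(3, Pow(X, 2))
Function('A')(F, W) = Add(18, Mul(9, Pow(F, 2))) (Function('A')(F, W) = Add(18, Mul(3, Mul(3, Pow(F, 2)))) = Add(18, Mul(9, Pow(F, 2))))
Add(-15737, Mul(-1, Function('A')(Mul(10, 17), -188))) = Add(-15737, Mul(-1, Add(18, Mul(9, Pow(Mul(10, 17), 2))))) = Add(-15737, Mul(-1, Add(18, Mul(9, Pow(170, 2))))) = Add(-15737, Mul(-1, Add(18, Mul(9, 28900)))) = Add(-15737, Mul(-1, Add(18, 260100))) = Add(-15737, Mul(-1, 260118)) = Add(-15737, -260118) = -275855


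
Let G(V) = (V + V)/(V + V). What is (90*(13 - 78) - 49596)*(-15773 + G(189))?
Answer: 874494312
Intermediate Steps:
G(V) = 1 (G(V) = (2*V)/((2*V)) = (2*V)*(1/(2*V)) = 1)
(90*(13 - 78) - 49596)*(-15773 + G(189)) = (90*(13 - 78) - 49596)*(-15773 + 1) = (90*(-65) - 49596)*(-15772) = (-5850 - 49596)*(-15772) = -55446*(-15772) = 874494312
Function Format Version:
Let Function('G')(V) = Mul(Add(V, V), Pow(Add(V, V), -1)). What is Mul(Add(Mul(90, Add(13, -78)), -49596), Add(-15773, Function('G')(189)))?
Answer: 874494312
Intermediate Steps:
Function('G')(V) = 1 (Function('G')(V) = Mul(Mul(2, V), Pow(Mul(2, V), -1)) = Mul(Mul(2, V), Mul(Rational(1, 2), Pow(V, -1))) = 1)
Mul(Add(Mul(90, Add(13, -78)), -49596), Add(-15773, Function('G')(189))) = Mul(Add(Mul(90, Add(13, -78)), -49596), Add(-15773, 1)) = Mul(Add(Mul(90, -65), -49596), -15772) = Mul(Add(-5850, -49596), -15772) = Mul(-55446, -15772) = 874494312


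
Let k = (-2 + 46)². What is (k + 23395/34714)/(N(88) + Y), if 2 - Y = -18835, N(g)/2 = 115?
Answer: 67229699/661891838 ≈ 0.10157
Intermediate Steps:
k = 1936 (k = 44² = 1936)
N(g) = 230 (N(g) = 2*115 = 230)
Y = 18837 (Y = 2 - 1*(-18835) = 2 + 18835 = 18837)
(k + 23395/34714)/(N(88) + Y) = (1936 + 23395/34714)/(230 + 18837) = (1936 + 23395*(1/34714))/19067 = (1936 + 23395/34714)*(1/19067) = (67229699/34714)*(1/19067) = 67229699/661891838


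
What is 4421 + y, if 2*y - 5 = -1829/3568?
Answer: 31564267/7136 ≈ 4423.2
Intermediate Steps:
y = 16011/7136 (y = 5/2 + (-1829/3568)/2 = 5/2 + (-1829*1/3568)/2 = 5/2 + (1/2)*(-1829/3568) = 5/2 - 1829/7136 = 16011/7136 ≈ 2.2437)
4421 + y = 4421 + 16011/7136 = 31564267/7136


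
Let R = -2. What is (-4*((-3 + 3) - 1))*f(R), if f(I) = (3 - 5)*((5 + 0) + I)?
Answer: -24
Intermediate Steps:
f(I) = -10 - 2*I (f(I) = -2*(5 + I) = -10 - 2*I)
(-4*((-3 + 3) - 1))*f(R) = (-4*((-3 + 3) - 1))*(-10 - 2*(-2)) = (-4*(0 - 1))*(-10 + 4) = -4*(-1)*(-6) = 4*(-6) = -24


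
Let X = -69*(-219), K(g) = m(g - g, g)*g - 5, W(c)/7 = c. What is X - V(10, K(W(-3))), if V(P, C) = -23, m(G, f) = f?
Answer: 15134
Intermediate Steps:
W(c) = 7*c
K(g) = -5 + g² (K(g) = g*g - 5 = g² - 5 = -5 + g²)
X = 15111
X - V(10, K(W(-3))) = 15111 - 1*(-23) = 15111 + 23 = 15134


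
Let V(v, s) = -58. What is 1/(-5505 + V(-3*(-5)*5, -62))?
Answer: -1/5563 ≈ -0.00017976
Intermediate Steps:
1/(-5505 + V(-3*(-5)*5, -62)) = 1/(-5505 - 58) = 1/(-5563) = -1/5563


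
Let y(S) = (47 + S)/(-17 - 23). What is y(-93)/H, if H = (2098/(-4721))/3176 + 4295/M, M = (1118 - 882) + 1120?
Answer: 14613425889/40247461520 ≈ 0.36309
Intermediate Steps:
M = 1356 (M = 236 + 1120 = 1356)
H = 2012373076/635366343 (H = (2098/(-4721))/3176 + 4295/1356 = (2098*(-1/4721))*(1/3176) + 4295*(1/1356) = -2098/4721*1/3176 + 4295/1356 = -1049/7496948 + 4295/1356 = 2012373076/635366343 ≈ 3.1673)
y(S) = -47/40 - S/40 (y(S) = (47 + S)/(-40) = (47 + S)*(-1/40) = -47/40 - S/40)
y(-93)/H = (-47/40 - 1/40*(-93))/(2012373076/635366343) = (-47/40 + 93/40)*(635366343/2012373076) = (23/20)*(635366343/2012373076) = 14613425889/40247461520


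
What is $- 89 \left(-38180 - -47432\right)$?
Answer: $-823428$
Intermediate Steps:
$- 89 \left(-38180 - -47432\right) = - 89 \left(-38180 + 47432\right) = \left(-89\right) 9252 = -823428$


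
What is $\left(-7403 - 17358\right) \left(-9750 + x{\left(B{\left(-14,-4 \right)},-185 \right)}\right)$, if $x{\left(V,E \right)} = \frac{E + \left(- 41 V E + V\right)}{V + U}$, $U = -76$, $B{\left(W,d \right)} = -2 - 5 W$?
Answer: $\frac{14699689543}{8} \approx 1.8375 \cdot 10^{9}$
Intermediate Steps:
$x{\left(V,E \right)} = \frac{E + V - 41 E V}{-76 + V}$ ($x{\left(V,E \right)} = \frac{E + \left(- 41 V E + V\right)}{V - 76} = \frac{E - \left(- V + 41 E V\right)}{-76 + V} = \frac{E + V - 41 E V}{-76 + V}$)
$\left(-7403 - 17358\right) \left(-9750 + x{\left(B{\left(-14,-4 \right)},-185 \right)}\right) = \left(-7403 - 17358\right) \left(-9750 + \frac{-185 - -68 - - 7585 \left(-2 - -70\right)}{-76 - -68}\right) = - 24761 \left(-9750 + \frac{-185 + \left(-2 + 70\right) - - 7585 \left(-2 + 70\right)}{-76 + \left(-2 + 70\right)}\right) = - 24761 \left(-9750 + \frac{-185 + 68 - \left(-7585\right) 68}{-76 + 68}\right) = - 24761 \left(-9750 + \frac{-185 + 68 + 515780}{-8}\right) = - 24761 \left(-9750 - \frac{515663}{8}\right) = \left(-24761\right) \left(- \frac{593663}{8}\right) = \frac{14699689543}{8}$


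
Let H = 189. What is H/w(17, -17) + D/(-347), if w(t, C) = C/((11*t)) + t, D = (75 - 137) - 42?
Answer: 246919/21514 ≈ 11.477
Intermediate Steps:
D = -104 (D = -62 - 42 = -104)
w(t, C) = t + C/(11*t) (w(t, C) = (1/(11*t))*C + t = C/(11*t) + t = t + C/(11*t))
H/w(17, -17) + D/(-347) = 189/(17 + (1/11)*(-17)/17) - 104/(-347) = 189/(17 + (1/11)*(-17)*(1/17)) - 104*(-1/347) = 189/(17 - 1/11) + 104/347 = 189/(186/11) + 104/347 = 189*(11/186) + 104/347 = 693/62 + 104/347 = 246919/21514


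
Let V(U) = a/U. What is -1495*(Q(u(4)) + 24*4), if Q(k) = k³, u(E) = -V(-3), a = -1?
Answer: -3873545/27 ≈ -1.4346e+5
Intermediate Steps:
V(U) = -1/U
u(E) = -⅓ (u(E) = -(-1)/(-3) = -(-1)*(-1)/3 = -1*⅓ = -⅓)
-1495*(Q(u(4)) + 24*4) = -1495*((-⅓)³ + 24*4) = -1495*(-1/27 + 96) = -1495*2591/27 = -3873545/27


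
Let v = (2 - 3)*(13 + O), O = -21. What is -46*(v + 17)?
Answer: -1150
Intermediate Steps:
v = 8 (v = (2 - 3)*(13 - 21) = -1*(-8) = 8)
-46*(v + 17) = -46*(8 + 17) = -46*25 = -1150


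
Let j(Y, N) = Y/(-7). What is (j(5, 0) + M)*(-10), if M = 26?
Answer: -1770/7 ≈ -252.86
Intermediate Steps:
j(Y, N) = -Y/7 (j(Y, N) = Y*(-1/7) = -Y/7)
(j(5, 0) + M)*(-10) = (-1/7*5 + 26)*(-10) = (-5/7 + 26)*(-10) = (177/7)*(-10) = -1770/7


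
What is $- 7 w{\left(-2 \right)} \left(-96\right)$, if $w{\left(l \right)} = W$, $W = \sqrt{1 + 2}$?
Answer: $672 \sqrt{3} \approx 1163.9$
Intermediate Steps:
$W = \sqrt{3} \approx 1.732$
$w{\left(l \right)} = \sqrt{3}$
$- 7 w{\left(-2 \right)} \left(-96\right) = - 7 \sqrt{3} \left(-96\right) = 672 \sqrt{3}$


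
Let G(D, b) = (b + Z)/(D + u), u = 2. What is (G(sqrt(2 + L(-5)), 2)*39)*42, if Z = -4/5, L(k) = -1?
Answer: 3276/5 ≈ 655.20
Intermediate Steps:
Z = -4/5 (Z = -4*1/5 = -4/5 ≈ -0.80000)
G(D, b) = (-4/5 + b)/(2 + D) (G(D, b) = (b - 4/5)/(D + 2) = (-4/5 + b)/(2 + D))
(G(sqrt(2 + L(-5)), 2)*39)*42 = (((-4/5 + 2)/(2 + sqrt(2 - 1)))*39)*42 = (((6/5)/(2 + sqrt(1)))*39)*42 = (((6/5)/(2 + 1))*39)*42 = (((6/5)/3)*39)*42 = (((1/3)*(6/5))*39)*42 = ((2/5)*39)*42 = (78/5)*42 = 3276/5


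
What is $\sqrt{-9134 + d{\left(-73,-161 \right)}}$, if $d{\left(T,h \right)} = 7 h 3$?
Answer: $i \sqrt{12515} \approx 111.87 i$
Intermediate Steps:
$d{\left(T,h \right)} = 21 h$
$\sqrt{-9134 + d{\left(-73,-161 \right)}} = \sqrt{-9134 + 21 \left(-161\right)} = \sqrt{-9134 - 3381} = \sqrt{-12515} = i \sqrt{12515}$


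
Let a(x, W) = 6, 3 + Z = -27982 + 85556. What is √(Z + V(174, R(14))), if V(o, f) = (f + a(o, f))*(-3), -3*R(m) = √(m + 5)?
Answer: √(57553 + √19) ≈ 239.91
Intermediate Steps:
Z = 57571 (Z = -3 + (-27982 + 85556) = -3 + 57574 = 57571)
R(m) = -√(5 + m)/3 (R(m) = -√(m + 5)/3 = -√(5 + m)/3)
V(o, f) = -18 - 3*f (V(o, f) = (f + 6)*(-3) = (6 + f)*(-3) = -18 - 3*f)
√(Z + V(174, R(14))) = √(57571 + (-18 - (-1)*√(5 + 14))) = √(57571 + (-18 - (-1)*√19)) = √(57571 + (-18 + √19)) = √(57553 + √19)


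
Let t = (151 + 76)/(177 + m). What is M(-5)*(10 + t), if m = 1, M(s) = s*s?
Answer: 50175/178 ≈ 281.88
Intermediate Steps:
M(s) = s²
t = 227/178 (t = (151 + 76)/(177 + 1) = 227/178 ≈ 1.2753)
M(-5)*(10 + t) = (-5)²*(10 + 227/178) = 25*(2007/178) = 50175/178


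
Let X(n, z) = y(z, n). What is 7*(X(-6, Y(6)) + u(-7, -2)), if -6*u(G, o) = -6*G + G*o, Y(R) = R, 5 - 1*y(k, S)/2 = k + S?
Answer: 14/3 ≈ 4.6667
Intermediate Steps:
y(k, S) = 10 - 2*S - 2*k (y(k, S) = 10 - 2*(k + S) = 10 - 2*(S + k) = 10 + (-2*S - 2*k) = 10 - 2*S - 2*k)
X(n, z) = 10 - 2*n - 2*z
u(G, o) = G - G*o/6 (u(G, o) = -(-6*G + G*o)/6 = G - G*o/6)
7*(X(-6, Y(6)) + u(-7, -2)) = 7*((10 - 2*(-6) - 2*6) + (⅙)*(-7)*(6 - 1*(-2))) = 7*((10 + 12 - 12) + (⅙)*(-7)*(6 + 2)) = 7*(10 + (⅙)*(-7)*8) = 7*(10 - 28/3) = 7*(⅔) = 14/3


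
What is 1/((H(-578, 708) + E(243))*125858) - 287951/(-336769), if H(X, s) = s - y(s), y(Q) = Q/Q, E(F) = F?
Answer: 34428890446869/40265819161900 ≈ 0.85504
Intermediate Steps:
y(Q) = 1
H(X, s) = -1 + s (H(X, s) = s - 1*1 = s - 1 = -1 + s)
1/((H(-578, 708) + E(243))*125858) - 287951/(-336769) = 1/(((-1 + 708) + 243)*125858) - 287951/(-336769) = (1/125858)/(707 + 243) - 287951*(-1/336769) = (1/125858)/950 + 287951/336769 = (1/950)*(1/125858) + 287951/336769 = 1/119565100 + 287951/336769 = 34428890446869/40265819161900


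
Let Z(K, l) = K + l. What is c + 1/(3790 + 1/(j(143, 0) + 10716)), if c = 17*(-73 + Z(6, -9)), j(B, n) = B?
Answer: -53173038553/41155611 ≈ -1292.0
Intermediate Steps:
c = -1292 (c = 17*(-73 + (6 - 9)) = 17*(-73 - 3) = 17*(-76) = -1292)
c + 1/(3790 + 1/(j(143, 0) + 10716)) = -1292 + 1/(3790 + 1/(143 + 10716)) = -1292 + 1/(3790 + 1/10859) = -1292 + 1/(41155611/10859) = -1292 + 10859/41155611 = -53173038553/41155611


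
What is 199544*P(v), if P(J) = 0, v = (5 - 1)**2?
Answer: 0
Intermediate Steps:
v = 16 (v = 4**2 = 16)
199544*P(v) = 199544*0 = 0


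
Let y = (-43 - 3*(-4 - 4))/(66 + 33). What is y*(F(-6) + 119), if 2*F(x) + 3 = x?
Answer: -4351/198 ≈ -21.975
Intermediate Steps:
F(x) = -3/2 + x/2
y = -19/99 (y = (-43 - 3*(-8))/99 = (-43 + 24)*(1/99) = -19*1/99 = -19/99 ≈ -0.19192)
y*(F(-6) + 119) = -19*((-3/2 + (½)*(-6)) + 119)/99 = -19*((-3/2 - 3) + 119)/99 = -19*(-9/2 + 119)/99 = -19/99*229/2 = -4351/198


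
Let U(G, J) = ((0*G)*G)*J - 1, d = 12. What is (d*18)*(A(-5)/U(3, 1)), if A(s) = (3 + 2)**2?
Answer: -5400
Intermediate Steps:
U(G, J) = -1 (U(G, J) = (0*G)*J - 1 = 0*J - 1 = 0 - 1 = -1)
A(s) = 25 (A(s) = 5**2 = 25)
(d*18)*(A(-5)/U(3, 1)) = (12*18)*(25/(-1)) = 216*(25*(-1)) = 216*(-25) = -5400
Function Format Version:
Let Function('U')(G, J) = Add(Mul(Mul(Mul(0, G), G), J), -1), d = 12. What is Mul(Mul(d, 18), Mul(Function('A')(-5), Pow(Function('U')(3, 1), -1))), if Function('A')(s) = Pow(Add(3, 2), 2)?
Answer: -5400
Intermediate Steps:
Function('U')(G, J) = -1 (Function('U')(G, J) = Add(Mul(Mul(0, G), J), -1) = Add(Mul(0, J), -1) = Add(0, -1) = -1)
Function('A')(s) = 25 (Function('A')(s) = Pow(5, 2) = 25)
Mul(Mul(d, 18), Mul(Function('A')(-5), Pow(Function('U')(3, 1), -1))) = Mul(Mul(12, 18), Mul(25, Pow(-1, -1))) = Mul(216, Mul(25, -1)) = Mul(216, -25) = -5400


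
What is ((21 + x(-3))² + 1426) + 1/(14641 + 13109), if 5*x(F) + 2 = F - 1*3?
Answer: 50015491/27750 ≈ 1802.4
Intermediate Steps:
x(F) = -1 + F/5 (x(F) = -⅖ + (F - 1*3)/5 = -⅖ + (F - 3)/5 = -⅖ + (-3 + F)/5 = -⅖ + (-⅗ + F/5) = -1 + F/5)
((21 + x(-3))² + 1426) + 1/(14641 + 13109) = ((21 + (-1 + (⅕)*(-3)))² + 1426) + 1/(14641 + 13109) = ((21 + (-1 - ⅗))² + 1426) + 1/27750 = ((21 - 8/5)² + 1426) + 1/27750 = ((97/5)² + 1426) + 1/27750 = (9409/25 + 1426) + 1/27750 = 45059/25 + 1/27750 = 50015491/27750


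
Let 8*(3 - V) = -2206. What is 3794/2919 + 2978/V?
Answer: 5571634/464955 ≈ 11.983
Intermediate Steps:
V = 1115/4 (V = 3 - ⅛*(-2206) = 3 + 1103/4 = 1115/4 ≈ 278.75)
3794/2919 + 2978/V = 3794/2919 + 2978/(1115/4) = 3794*(1/2919) + 2978*(4/1115) = 542/417 + 11912/1115 = 5571634/464955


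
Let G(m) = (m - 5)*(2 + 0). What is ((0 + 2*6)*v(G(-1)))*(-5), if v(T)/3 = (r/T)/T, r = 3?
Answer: -15/4 ≈ -3.7500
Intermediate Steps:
G(m) = -10 + 2*m (G(m) = (-5 + m)*2 = -10 + 2*m)
v(T) = 9/T² (v(T) = 3*((3/T)/T) = 3*(3/T²) = 9/T²)
((0 + 2*6)*v(G(-1)))*(-5) = ((0 + 2*6)*(9/(-10 + 2*(-1))²))*(-5) = ((0 + 12)*(9/(-10 - 2)²))*(-5) = (12*(9/(-12)²))*(-5) = (12*(9*(1/144)))*(-5) = (12*(1/16))*(-5) = (¾)*(-5) = -15/4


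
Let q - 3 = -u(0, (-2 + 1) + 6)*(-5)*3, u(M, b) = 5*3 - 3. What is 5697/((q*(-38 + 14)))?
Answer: -633/488 ≈ -1.2971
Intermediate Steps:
u(M, b) = 12 (u(M, b) = 15 - 3 = 12)
q = 183 (q = 3 - 12*(-5)*3 = 3 - (-60)*3 = 3 - 1*(-180) = 3 + 180 = 183)
5697/((q*(-38 + 14))) = 5697/((183*(-38 + 14))) = 5697/((183*(-24))) = 5697/(-4392) = 5697*(-1/4392) = -633/488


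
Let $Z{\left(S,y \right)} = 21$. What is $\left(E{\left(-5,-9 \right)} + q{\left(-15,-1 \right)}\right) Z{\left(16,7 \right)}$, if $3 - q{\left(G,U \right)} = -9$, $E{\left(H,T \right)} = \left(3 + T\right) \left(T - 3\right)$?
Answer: $1764$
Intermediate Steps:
$E{\left(H,T \right)} = \left(-3 + T\right) \left(3 + T\right)$ ($E{\left(H,T \right)} = \left(3 + T\right) \left(-3 + T\right) = \left(-3 + T\right) \left(3 + T\right)$)
$q{\left(G,U \right)} = 12$ ($q{\left(G,U \right)} = 3 - -9 = 3 + 9 = 12$)
$\left(E{\left(-5,-9 \right)} + q{\left(-15,-1 \right)}\right) Z{\left(16,7 \right)} = \left(\left(-9 + \left(-9\right)^{2}\right) + 12\right) 21 = \left(\left(-9 + 81\right) + 12\right) 21 = \left(72 + 12\right) 21 = 84 \cdot 21 = 1764$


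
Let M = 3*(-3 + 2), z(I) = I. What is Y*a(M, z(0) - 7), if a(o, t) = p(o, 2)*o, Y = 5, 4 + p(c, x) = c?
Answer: 105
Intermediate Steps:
p(c, x) = -4 + c
M = -3 (M = 3*(-1) = -3)
a(o, t) = o*(-4 + o) (a(o, t) = (-4 + o)*o = o*(-4 + o))
Y*a(M, z(0) - 7) = 5*(-3*(-4 - 3)) = 5*(-3*(-7)) = 5*21 = 105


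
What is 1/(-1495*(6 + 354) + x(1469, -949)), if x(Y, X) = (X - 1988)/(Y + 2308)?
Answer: -1259/677594779 ≈ -1.8580e-6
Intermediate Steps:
x(Y, X) = (-1988 + X)/(2308 + Y)
1/(-1495*(6 + 354) + x(1469, -949)) = 1/(-1495*(6 + 354) + (-1988 - 949)/(2308 + 1469)) = 1/(-1495*360 - 2937/3777) = 1/(-538200 + (1/3777)*(-2937)) = 1/(-538200 - 979/1259) = 1/(-677594779/1259) = -1259/677594779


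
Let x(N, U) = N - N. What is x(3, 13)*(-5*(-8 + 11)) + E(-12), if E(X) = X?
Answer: -12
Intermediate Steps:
x(N, U) = 0
x(3, 13)*(-5*(-8 + 11)) + E(-12) = 0*(-5*(-8 + 11)) - 12 = 0*(-5*3) - 12 = 0*(-15) - 12 = 0 - 12 = -12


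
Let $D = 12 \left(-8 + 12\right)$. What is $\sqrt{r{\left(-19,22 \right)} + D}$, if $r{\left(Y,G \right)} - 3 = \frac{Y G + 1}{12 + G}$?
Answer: $\frac{\sqrt{44778}}{34} \approx 6.2238$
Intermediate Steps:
$D = 48$ ($D = 12 \cdot 4 = 48$)
$r{\left(Y,G \right)} = 3 + \frac{1 + G Y}{12 + G}$ ($r{\left(Y,G \right)} = 3 + \frac{Y G + 1}{12 + G} = 3 + \frac{G Y + 1}{12 + G} = 3 + \frac{1 + G Y}{12 + G}$)
$\sqrt{r{\left(-19,22 \right)} + D} = \sqrt{\frac{37 + 3 \cdot 22 + 22 \left(-19\right)}{12 + 22} + 48} = \sqrt{\frac{37 + 66 - 418}{34} + 48} = \sqrt{\frac{1}{34} \left(-315\right) + 48} = \sqrt{- \frac{315}{34} + 48} = \sqrt{\frac{1317}{34}} = \frac{\sqrt{44778}}{34}$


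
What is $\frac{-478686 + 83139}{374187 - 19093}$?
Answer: $- \frac{395547}{355094} \approx -1.1139$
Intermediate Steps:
$\frac{-478686 + 83139}{374187 - 19093} = - \frac{395547}{355094}$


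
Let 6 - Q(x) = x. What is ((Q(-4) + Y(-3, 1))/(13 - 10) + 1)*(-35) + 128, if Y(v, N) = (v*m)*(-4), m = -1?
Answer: 349/3 ≈ 116.33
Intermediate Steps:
Y(v, N) = 4*v (Y(v, N) = (v*(-1))*(-4) = -v*(-4) = 4*v)
Q(x) = 6 - x
((Q(-4) + Y(-3, 1))/(13 - 10) + 1)*(-35) + 128 = (((6 - 1*(-4)) + 4*(-3))/(13 - 10) + 1)*(-35) + 128 = (((6 + 4) - 12)/3 + 1)*(-35) + 128 = ((10 - 12)*(1/3) + 1)*(-35) + 128 = (-2*1/3 + 1)*(-35) + 128 = (-2/3 + 1)*(-35) + 128 = (1/3)*(-35) + 128 = -35/3 + 128 = 349/3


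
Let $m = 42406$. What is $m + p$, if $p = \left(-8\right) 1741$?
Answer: $28478$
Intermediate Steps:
$p = -13928$
$m + p = 42406 - 13928 = 28478$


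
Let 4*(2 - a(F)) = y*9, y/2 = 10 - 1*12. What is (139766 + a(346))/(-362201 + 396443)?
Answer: 139777/34242 ≈ 4.0820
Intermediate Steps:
y = -4 (y = 2*(10 - 1*12) = 2*(10 - 12) = 2*(-2) = -4)
a(F) = 11 (a(F) = 2 - (-1)*9 = 2 - 1/4*(-36) = 2 + 9 = 11)
(139766 + a(346))/(-362201 + 396443) = (139766 + 11)/(-362201 + 396443) = 139777/34242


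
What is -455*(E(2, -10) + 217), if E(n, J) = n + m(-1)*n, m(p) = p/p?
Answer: -100555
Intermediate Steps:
m(p) = 1
E(n, J) = 2*n (E(n, J) = n + 1*n = n + n = 2*n)
-455*(E(2, -10) + 217) = -455*(2*2 + 217) = -455*(4 + 217) = -455*221 = -100555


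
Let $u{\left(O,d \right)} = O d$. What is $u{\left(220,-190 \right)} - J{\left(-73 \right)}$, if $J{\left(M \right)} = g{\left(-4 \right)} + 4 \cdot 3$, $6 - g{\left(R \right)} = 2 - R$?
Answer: $-41812$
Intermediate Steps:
$g{\left(R \right)} = 4 + R$ ($g{\left(R \right)} = 6 - \left(2 - R\right) = 6 + \left(-2 + R\right) = 4 + R$)
$J{\left(M \right)} = 12$ ($J{\left(M \right)} = \left(4 - 4\right) + 4 \cdot 3 = 0 + 12 = 12$)
$u{\left(220,-190 \right)} - J{\left(-73 \right)} = 220 \left(-190\right) - 12 = -41800 - 12 = -41812$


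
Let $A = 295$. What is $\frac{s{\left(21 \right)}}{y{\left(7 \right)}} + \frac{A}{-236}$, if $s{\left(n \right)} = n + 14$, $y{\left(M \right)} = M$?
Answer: $\frac{15}{4} \approx 3.75$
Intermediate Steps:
$s{\left(n \right)} = 14 + n$
$\frac{s{\left(21 \right)}}{y{\left(7 \right)}} + \frac{A}{-236} = \frac{14 + 21}{7} + \frac{295}{-236} = 35 \cdot \frac{1}{7} + 295 \left(- \frac{1}{236}\right) = 5 - \frac{5}{4} = \frac{15}{4}$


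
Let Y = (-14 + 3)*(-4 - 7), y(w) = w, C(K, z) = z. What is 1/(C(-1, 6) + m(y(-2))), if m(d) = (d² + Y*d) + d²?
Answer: -1/228 ≈ -0.0043860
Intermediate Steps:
Y = 121 (Y = -11*(-11) = 121)
m(d) = 2*d² + 121*d (m(d) = (d² + 121*d) + d² = 2*d² + 121*d)
1/(C(-1, 6) + m(y(-2))) = 1/(6 - 2*(121 + 2*(-2))) = 1/(6 - 2*(121 - 4)) = 1/(6 - 2*117) = 1/(6 - 234) = 1/(-228) = -1/228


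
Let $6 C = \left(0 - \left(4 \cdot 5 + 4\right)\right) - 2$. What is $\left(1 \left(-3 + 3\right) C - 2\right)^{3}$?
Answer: $-8$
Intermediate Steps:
$C = - \frac{13}{3}$ ($C = \frac{\left(0 - \left(4 \cdot 5 + 4\right)\right) - 2}{6} = \frac{\left(0 - \left(20 + 4\right)\right) - 2}{6} = \frac{\left(0 - 24\right) - 2}{6} = \frac{-24 - 2}{6} = \frac{1}{6} \left(-26\right) = - \frac{13}{3} \approx -4.3333$)
$\left(1 \left(-3 + 3\right) C - 2\right)^{3} = \left(1 \left(-3 + 3\right) \left(- \frac{13}{3}\right) - 2\right)^{3} = \left(1 \cdot 0 \left(- \frac{13}{3}\right) - 2\right)^{3} = \left(0 \left(- \frac{13}{3}\right) - 2\right)^{3} = \left(0 - 2\right)^{3} = \left(-2\right)^{3} = -8$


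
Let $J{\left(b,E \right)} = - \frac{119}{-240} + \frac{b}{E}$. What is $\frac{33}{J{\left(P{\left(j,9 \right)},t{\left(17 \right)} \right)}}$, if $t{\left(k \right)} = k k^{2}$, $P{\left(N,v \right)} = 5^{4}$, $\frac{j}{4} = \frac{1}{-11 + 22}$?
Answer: $\frac{38910960}{734647} \approx 52.966$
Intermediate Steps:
$j = \frac{4}{11}$ ($j = \frac{4}{-11 + 22} = \frac{4}{11} \approx 0.36364$)
$P{\left(N,v \right)} = 625$
$t{\left(k \right)} = k^{3}$
$J{\left(b,E \right)} = \frac{119}{240} + \frac{b}{E}$ ($J{\left(b,E \right)} = \left(-119\right) \left(- \frac{1}{240}\right) + \frac{b}{E} = \frac{119}{240} + \frac{b}{E}$)
$\frac{33}{J{\left(P{\left(j,9 \right)},t{\left(17 \right)} \right)}} = \frac{33}{\frac{119}{240} + \frac{625}{17^{3}}} = \frac{33}{\frac{119}{240} + \frac{625}{4913}} = \frac{33}{\frac{734647}{1179120}} = 33 \cdot \frac{1179120}{734647} = \frac{38910960}{734647}$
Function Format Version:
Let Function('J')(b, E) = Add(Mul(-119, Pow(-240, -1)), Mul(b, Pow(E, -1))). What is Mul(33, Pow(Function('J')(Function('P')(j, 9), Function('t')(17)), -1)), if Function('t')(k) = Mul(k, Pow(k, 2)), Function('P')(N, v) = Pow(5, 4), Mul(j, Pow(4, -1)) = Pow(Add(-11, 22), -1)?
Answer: Rational(38910960, 734647) ≈ 52.966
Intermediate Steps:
j = Rational(4, 11) (j = Mul(4, Pow(Add(-11, 22), -1)) = Mul(4, Pow(11, -1)) = Mul(4, Rational(1, 11)) = Rational(4, 11) ≈ 0.36364)
Function('P')(N, v) = 625
Function('t')(k) = Pow(k, 3)
Function('J')(b, E) = Add(Rational(119, 240), Mul(b, Pow(E, -1))) (Function('J')(b, E) = Add(Mul(-119, Rational(-1, 240)), Mul(b, Pow(E, -1))) = Add(Rational(119, 240), Mul(b, Pow(E, -1))))
Mul(33, Pow(Function('J')(Function('P')(j, 9), Function('t')(17)), -1)) = Mul(33, Pow(Add(Rational(119, 240), Mul(625, Pow(Pow(17, 3), -1))), -1)) = Mul(33, Pow(Add(Rational(119, 240), Mul(625, Pow(4913, -1))), -1)) = Mul(33, Pow(Add(Rational(119, 240), Mul(625, Rational(1, 4913))), -1)) = Mul(33, Pow(Add(Rational(119, 240), Rational(625, 4913)), -1)) = Mul(33, Pow(Rational(734647, 1179120), -1)) = Mul(33, Rational(1179120, 734647)) = Rational(38910960, 734647)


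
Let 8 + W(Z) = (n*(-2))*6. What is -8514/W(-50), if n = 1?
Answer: 4257/10 ≈ 425.70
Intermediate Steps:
W(Z) = -20 (W(Z) = -8 + (1*(-2))*6 = -8 - 2*6 = -8 - 12 = -20)
-8514/W(-50) = -8514/(-20) = -8514*(-1/20) = 4257/10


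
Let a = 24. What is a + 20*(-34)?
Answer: -656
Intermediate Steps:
a + 20*(-34) = 24 + 20*(-34) = 24 - 680 = -656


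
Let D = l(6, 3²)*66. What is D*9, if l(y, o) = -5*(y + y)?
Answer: -35640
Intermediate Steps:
l(y, o) = -10*y
D = -3960 (D = -10*6*66 = -60*66 = -3960)
D*9 = -3960*9 = -35640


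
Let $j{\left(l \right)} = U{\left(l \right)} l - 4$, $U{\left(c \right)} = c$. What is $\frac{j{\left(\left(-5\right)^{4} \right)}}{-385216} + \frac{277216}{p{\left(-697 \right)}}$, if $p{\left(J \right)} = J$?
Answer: $- \frac{107060301493}{268495552} \approx -398.74$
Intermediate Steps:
$j{\left(l \right)} = -4 + l^{2}$ ($j{\left(l \right)} = l l - 4 = l^{2} - 4 = -4 + l^{2}$)
$\frac{j{\left(\left(-5\right)^{4} \right)}}{-385216} + \frac{277216}{p{\left(-697 \right)}} = \frac{-4 + \left(\left(-5\right)^{4}\right)^{2}}{-385216} + \frac{277216}{-697} = \left(-4 + 625^{2}\right) \left(- \frac{1}{385216}\right) + 277216 \left(- \frac{1}{697}\right) = \left(-4 + 390625\right) \left(- \frac{1}{385216}\right) - \frac{277216}{697} = 390621 \left(- \frac{1}{385216}\right) - \frac{277216}{697} = - \frac{390621}{385216} - \frac{277216}{697} = - \frac{107060301493}{268495552}$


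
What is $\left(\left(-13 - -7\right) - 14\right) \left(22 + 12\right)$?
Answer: $-680$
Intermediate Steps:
$\left(\left(-13 - -7\right) - 14\right) \left(22 + 12\right) = \left(\left(-13 + 7\right) - 14\right) 34 = \left(-6 - 14\right) 34 = \left(-20\right) 34 = -680$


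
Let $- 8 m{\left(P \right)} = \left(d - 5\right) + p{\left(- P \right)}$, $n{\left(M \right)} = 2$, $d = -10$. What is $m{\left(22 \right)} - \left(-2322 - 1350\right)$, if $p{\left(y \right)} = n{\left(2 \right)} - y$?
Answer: $\frac{29367}{8} \approx 3670.9$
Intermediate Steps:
$p{\left(y \right)} = 2 - y$
$m{\left(P \right)} = \frac{13}{8} - \frac{P}{8}$ ($m{\left(P \right)} = - \frac{\left(-10 - 5\right) - \left(-2 - P\right)}{8} = - \frac{-15 + \left(2 + P\right)}{8} = - \frac{-13 + P}{8} = \frac{13}{8} - \frac{P}{8}$)
$m{\left(22 \right)} - \left(-2322 - 1350\right) = \left(\frac{13}{8} - \frac{11}{4}\right) - \left(-2322 - 1350\right) = \left(\frac{13}{8} - \frac{11}{4}\right) - -3672 = - \frac{9}{8} + 3672 = \frac{29367}{8}$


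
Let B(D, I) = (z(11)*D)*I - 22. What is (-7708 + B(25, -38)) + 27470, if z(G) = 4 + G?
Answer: 5490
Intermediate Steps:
B(D, I) = -22 + 15*D*I (B(D, I) = ((4 + 11)*D)*I - 22 = (15*D)*I - 22 = 15*D*I - 22 = -22 + 15*D*I)
(-7708 + B(25, -38)) + 27470 = (-7708 + (-22 + 15*25*(-38))) + 27470 = (-7708 + (-22 - 14250)) + 27470 = (-7708 - 14272) + 27470 = -21980 + 27470 = 5490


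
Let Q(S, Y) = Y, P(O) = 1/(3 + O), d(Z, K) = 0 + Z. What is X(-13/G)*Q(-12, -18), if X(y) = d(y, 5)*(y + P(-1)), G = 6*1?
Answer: -65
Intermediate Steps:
d(Z, K) = Z
G = 6
X(y) = y*(1/2 + y) (X(y) = y*(y + 1/(3 - 1)) = y*(y + 1/2) = y*(1/2 + y))
X(-13/G)*Q(-12, -18) = ((-13/6)*(1/2 - 13/6))*(-18) = ((-13*1/6)*(1/2 - 13*1/6))*(-18) = -13*(1/2 - 13/6)/6*(-18) = -13/6*(-5/3)*(-18) = (65/18)*(-18) = -65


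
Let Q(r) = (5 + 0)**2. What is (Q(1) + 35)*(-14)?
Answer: -840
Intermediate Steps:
Q(r) = 25 (Q(r) = 5**2 = 25)
(Q(1) + 35)*(-14) = (25 + 35)*(-14) = 60*(-14) = -840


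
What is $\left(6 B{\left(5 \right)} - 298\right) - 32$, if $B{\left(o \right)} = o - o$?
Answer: $-330$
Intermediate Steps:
$B{\left(o \right)} = 0$
$\left(6 B{\left(5 \right)} - 298\right) - 32 = \left(6 \cdot 0 - 298\right) - 32 = \left(0 - 298\right) - 32 = -298 - 32 = -330$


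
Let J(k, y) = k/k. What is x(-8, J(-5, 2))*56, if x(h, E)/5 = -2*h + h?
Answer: 2240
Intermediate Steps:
J(k, y) = 1
x(h, E) = -5*h (x(h, E) = 5*(-2*h + h) = 5*(-h) = -5*h)
x(-8, J(-5, 2))*56 = -5*(-8)*56 = 40*56 = 2240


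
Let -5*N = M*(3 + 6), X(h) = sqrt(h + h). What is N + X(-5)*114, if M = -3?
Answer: 27/5 + 114*I*sqrt(10) ≈ 5.4 + 360.5*I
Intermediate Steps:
X(h) = sqrt(2)*sqrt(h) (X(h) = sqrt(2*h) = sqrt(2)*sqrt(h))
N = 27/5 (N = -(-3)*(3 + 6)/5 = -(-3)*9/5 = -1/5*(-27) = 27/5 ≈ 5.4000)
N + X(-5)*114 = 27/5 + (sqrt(2)*sqrt(-5))*114 = 27/5 + (sqrt(2)*(I*sqrt(5)))*114 = 27/5 + (I*sqrt(10))*114 = 27/5 + 114*I*sqrt(10)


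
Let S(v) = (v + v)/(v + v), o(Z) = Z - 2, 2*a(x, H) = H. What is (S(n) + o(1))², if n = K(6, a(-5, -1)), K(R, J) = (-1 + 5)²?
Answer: 0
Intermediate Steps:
a(x, H) = H/2
o(Z) = -2 + Z
K(R, J) = 16 (K(R, J) = 4² = 16)
n = 16
S(v) = 1 (S(v) = (2*v)/((2*v)) = (2*v)*(1/(2*v)) = 1)
(S(n) + o(1))² = (1 + (-2 + 1))² = (1 - 1)² = 0² = 0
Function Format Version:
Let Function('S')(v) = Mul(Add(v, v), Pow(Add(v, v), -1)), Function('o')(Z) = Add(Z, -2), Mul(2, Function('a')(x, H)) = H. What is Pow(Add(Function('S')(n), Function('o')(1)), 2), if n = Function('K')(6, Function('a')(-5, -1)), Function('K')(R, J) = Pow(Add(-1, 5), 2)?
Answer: 0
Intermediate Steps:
Function('a')(x, H) = Mul(Rational(1, 2), H)
Function('o')(Z) = Add(-2, Z)
Function('K')(R, J) = 16 (Function('K')(R, J) = Pow(4, 2) = 16)
n = 16
Function('S')(v) = 1 (Function('S')(v) = Mul(Mul(2, v), Pow(Mul(2, v), -1)) = Mul(Mul(2, v), Mul(Rational(1, 2), Pow(v, -1))) = 1)
Pow(Add(Function('S')(n), Function('o')(1)), 2) = Pow(Add(1, Add(-2, 1)), 2) = Pow(Add(1, -1), 2) = Pow(0, 2) = 0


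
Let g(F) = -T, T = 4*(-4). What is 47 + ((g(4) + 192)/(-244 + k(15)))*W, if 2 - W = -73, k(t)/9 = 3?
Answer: -5401/217 ≈ -24.889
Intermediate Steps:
T = -16
k(t) = 27 (k(t) = 9*3 = 27)
g(F) = 16 (g(F) = -1*(-16) = 16)
W = 75 (W = 2 - 1*(-73) = 2 + 73 = 75)
47 + ((g(4) + 192)/(-244 + k(15)))*W = 47 + ((16 + 192)/(-244 + 27))*75 = 47 + (208/(-217))*75 = 47 + (208*(-1/217))*75 = 47 - 208/217*75 = 47 - 15600/217 = -5401/217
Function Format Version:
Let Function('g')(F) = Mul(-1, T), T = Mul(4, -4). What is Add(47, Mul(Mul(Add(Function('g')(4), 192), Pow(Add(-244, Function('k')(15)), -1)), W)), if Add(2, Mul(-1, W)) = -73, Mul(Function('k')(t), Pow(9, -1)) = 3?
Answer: Rational(-5401, 217) ≈ -24.889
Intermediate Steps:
T = -16
Function('k')(t) = 27 (Function('k')(t) = Mul(9, 3) = 27)
Function('g')(F) = 16 (Function('g')(F) = Mul(-1, -16) = 16)
W = 75 (W = Add(2, Mul(-1, -73)) = Add(2, 73) = 75)
Add(47, Mul(Mul(Add(Function('g')(4), 192), Pow(Add(-244, Function('k')(15)), -1)), W)) = Add(47, Mul(Mul(Add(16, 192), Pow(Add(-244, 27), -1)), 75)) = Add(47, Mul(Mul(208, Pow(-217, -1)), 75)) = Add(47, Mul(Mul(208, Rational(-1, 217)), 75)) = Add(47, Mul(Rational(-208, 217), 75)) = Add(47, Rational(-15600, 217)) = Rational(-5401, 217)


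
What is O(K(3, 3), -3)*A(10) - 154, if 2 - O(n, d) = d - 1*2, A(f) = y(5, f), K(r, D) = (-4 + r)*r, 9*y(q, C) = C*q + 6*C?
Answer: -616/9 ≈ -68.444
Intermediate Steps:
y(q, C) = 2*C/3 + C*q/9 (y(q, C) = (C*q + 6*C)/9 = (6*C + C*q)/9 = 2*C/3 + C*q/9)
K(r, D) = r*(-4 + r)
A(f) = 11*f/9 (A(f) = f*(6 + 5)/9 = (⅑)*f*11 = 11*f/9)
O(n, d) = 4 - d (O(n, d) = 2 - (d - 1*2) = 2 - (d - 2) = 2 - (-2 + d) = 2 + (2 - d) = 4 - d)
O(K(3, 3), -3)*A(10) - 154 = (4 - 1*(-3))*((11/9)*10) - 154 = (4 + 3)*(110/9) - 154 = 7*(110/9) - 154 = 770/9 - 154 = -616/9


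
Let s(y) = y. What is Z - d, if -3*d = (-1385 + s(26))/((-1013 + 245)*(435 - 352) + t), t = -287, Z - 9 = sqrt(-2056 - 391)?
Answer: 576732/64031 + I*sqrt(2447) ≈ 9.0071 + 49.467*I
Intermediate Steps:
Z = 9 + I*sqrt(2447) (Z = 9 + sqrt(-2056 - 391) = 9 + sqrt(-2447) = 9 + I*sqrt(2447) ≈ 9.0 + 49.467*I)
d = -453/64031 (d = -(-1385 + 26)/(3*((-1013 + 245)*(435 - 352) - 287)) = -(-453)/(-768*83 - 287) = -(-453)/(-63744 - 287) = -(-453)/(-64031) = -(-453)*(-1)/64031 = -1/3*1359/64031 = -453/64031 ≈ -0.0070747)
Z - d = (9 + I*sqrt(2447)) - 1*(-453/64031) = (9 + I*sqrt(2447)) + 453/64031 = 576732/64031 + I*sqrt(2447)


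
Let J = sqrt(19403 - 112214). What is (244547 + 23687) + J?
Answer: 268234 + I*sqrt(92811) ≈ 2.6823e+5 + 304.65*I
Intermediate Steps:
J = I*sqrt(92811) (J = sqrt(-92811) = I*sqrt(92811) ≈ 304.65*I)
(244547 + 23687) + J = (244547 + 23687) + I*sqrt(92811) = 268234 + I*sqrt(92811)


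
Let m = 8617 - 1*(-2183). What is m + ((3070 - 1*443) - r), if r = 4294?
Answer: 9133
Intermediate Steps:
m = 10800 (m = 8617 + 2183 = 10800)
m + ((3070 - 1*443) - r) = 10800 + ((3070 - 1*443) - 1*4294) = 10800 + ((3070 - 443) - 4294) = 10800 + (2627 - 4294) = 10800 - 1667 = 9133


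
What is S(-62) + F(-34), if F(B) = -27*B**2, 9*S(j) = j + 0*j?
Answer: -280970/9 ≈ -31219.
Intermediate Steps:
S(j) = j/9 (S(j) = (j + 0*j)/9 = (j + 0)/9 = j/9)
S(-62) + F(-34) = (1/9)*(-62) - 27*(-34)**2 = -62/9 - 27*1156 = -62/9 - 31212 = -280970/9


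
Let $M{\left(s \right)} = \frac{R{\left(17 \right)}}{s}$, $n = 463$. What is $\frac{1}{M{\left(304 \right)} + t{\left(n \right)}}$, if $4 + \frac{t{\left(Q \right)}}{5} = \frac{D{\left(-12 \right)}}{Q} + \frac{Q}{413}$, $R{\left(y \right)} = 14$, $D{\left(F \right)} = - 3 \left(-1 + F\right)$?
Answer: $- \frac{29065288}{404805467} \approx -0.071801$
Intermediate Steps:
$D{\left(F \right)} = 3 - 3 F$
$M{\left(s \right)} = \frac{14}{s}$
$t{\left(Q \right)} = -20 + \frac{195}{Q} + \frac{5 Q}{413}$ ($t{\left(Q \right)} = -20 + 5 \left(\frac{3 - -36}{Q} + \frac{Q}{413}\right) = -20 + 5 \left(\frac{3 + 36}{Q} + Q \frac{1}{413}\right) = -20 + 5 \left(\frac{39}{Q} + \frac{Q}{413}\right) = -20 + \left(\frac{195}{Q} + \frac{5 Q}{413}\right) = -20 + \frac{195}{Q} + \frac{5 Q}{413}$)
$\frac{1}{M{\left(304 \right)} + t{\left(n \right)}} = \frac{1}{\frac{14}{304} + \left(-20 + \frac{195}{463} + \frac{5}{413} \cdot 463\right)} = \frac{1}{14 \cdot \frac{1}{304} + \left(-20 + 195 \cdot \frac{1}{463} + \frac{2315}{413}\right)} = \frac{1}{\frac{7}{152} + \left(-20 + \frac{195}{463} + \frac{2315}{413}\right)} = \frac{1}{\frac{7}{152} - \frac{2672000}{191219}} = \frac{1}{- \frac{404805467}{29065288}} = - \frac{29065288}{404805467}$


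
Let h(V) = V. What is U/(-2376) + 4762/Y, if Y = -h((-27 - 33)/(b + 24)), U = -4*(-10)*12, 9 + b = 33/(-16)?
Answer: 16261411/15840 ≈ 1026.6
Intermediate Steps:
b = -177/16 (b = -9 + 33/(-16) = -9 + 33*(-1/16) = -9 - 33/16 = -177/16 ≈ -11.063)
U = 480 (U = 40*12 = 480)
Y = 320/69 (Y = -(-27 - 33)/(-177/16 + 24) = -(-60)/207/16 = -(-60)*16/207 = -1*(-320/69) = 320/69 ≈ 4.6377)
U/(-2376) + 4762/Y = 480/(-2376) + 4762/(320/69) = 480*(-1/2376) + 4762*(69/320) = -20/99 + 164289/160 = 16261411/15840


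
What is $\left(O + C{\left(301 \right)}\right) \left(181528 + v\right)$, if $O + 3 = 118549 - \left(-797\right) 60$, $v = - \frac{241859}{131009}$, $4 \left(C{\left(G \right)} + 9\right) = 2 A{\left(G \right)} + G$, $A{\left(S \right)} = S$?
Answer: $\frac{15846390585062583}{524036} \approx 3.0239 \cdot 10^{10}$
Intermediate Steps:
$C{\left(G \right)} = -9 + \frac{3 G}{4}$ ($C{\left(G \right)} = -9 + \frac{2 G + G}{4} = -9 + \frac{3 G}{4}$)
$v = - \frac{241859}{131009}$ ($v = \left(-241859\right) \frac{1}{131009} = - \frac{241859}{131009} \approx -1.8461$)
$O = 166366$ ($O = -3 + \left(118549 - \left(-797\right) 60\right) = -3 + \left(118549 - -47820\right) = -3 + \left(118549 + 47820\right) = -3 + 166369 = 166366$)
$\left(O + C{\left(301 \right)}\right) \left(181528 + v\right) = \left(166366 + \left(-9 + \frac{3}{4} \cdot 301\right)\right) \left(181528 - \frac{241859}{131009}\right) = \left(166366 + \left(-9 + \frac{903}{4}\right)\right) \frac{23781559893}{131009} = \left(166366 + \frac{867}{4}\right) \frac{23781559893}{131009} = \frac{666331}{4} \cdot \frac{23781559893}{131009} = \frac{15846390585062583}{524036}$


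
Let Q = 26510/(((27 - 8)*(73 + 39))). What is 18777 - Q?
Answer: 19965473/1064 ≈ 18765.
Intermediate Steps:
Q = 13255/1064 (Q = 26510/((19*112)) = 26510/2128 = 26510*(1/2128) = 13255/1064 ≈ 12.458)
18777 - Q = 18777 - 1*13255/1064 = 18777 - 13255/1064 = 19965473/1064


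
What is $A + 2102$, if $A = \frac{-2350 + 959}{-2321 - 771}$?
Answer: $\frac{6500775}{3092} \approx 2102.4$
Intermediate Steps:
$A = \frac{1391}{3092}$ ($A = - \frac{1391}{-3092} = \left(-1391\right) \left(- \frac{1}{3092}\right) = \frac{1391}{3092} \approx 0.44987$)
$A + 2102 = \frac{1391}{3092} + 2102 = \frac{6500775}{3092}$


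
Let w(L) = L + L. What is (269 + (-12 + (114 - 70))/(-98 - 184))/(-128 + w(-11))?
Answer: -37913/21150 ≈ -1.7926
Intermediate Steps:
w(L) = 2*L
(269 + (-12 + (114 - 70))/(-98 - 184))/(-128 + w(-11)) = (269 + (-12 + (114 - 70))/(-98 - 184))/(-128 + 2*(-11)) = (269 + (-12 + 44)/(-282))/(-128 - 22) = (269 + 32*(-1/282))/(-150) = (269 - 16/141)*(-1/150) = (37913/141)*(-1/150) = -37913/21150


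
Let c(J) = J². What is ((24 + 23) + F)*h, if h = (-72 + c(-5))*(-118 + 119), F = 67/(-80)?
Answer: -173571/80 ≈ -2169.6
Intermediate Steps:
F = -67/80 (F = 67*(-1/80) = -67/80 ≈ -0.83750)
h = -47 (h = (-72 + (-5)²)*(-118 + 119) = (-72 + 25)*1 = -47*1 = -47)
((24 + 23) + F)*h = ((24 + 23) - 67/80)*(-47) = (47 - 67/80)*(-47) = (3693/80)*(-47) = -173571/80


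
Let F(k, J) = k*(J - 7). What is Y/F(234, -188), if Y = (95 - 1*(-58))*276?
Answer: -782/845 ≈ -0.92544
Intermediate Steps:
F(k, J) = k*(-7 + J)
Y = 42228 (Y = (95 + 58)*276 = 153*276 = 42228)
Y/F(234, -188) = 42228/((234*(-7 - 188))) = 42228/((234*(-195))) = 42228/(-45630) = 42228*(-1/45630) = -782/845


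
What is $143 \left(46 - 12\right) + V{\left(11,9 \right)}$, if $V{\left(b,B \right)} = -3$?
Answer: $4859$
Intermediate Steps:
$143 \left(46 - 12\right) + V{\left(11,9 \right)} = 143 \left(46 - 12\right) - 3 = 143 \cdot 34 - 3 = 4862 - 3 = 4859$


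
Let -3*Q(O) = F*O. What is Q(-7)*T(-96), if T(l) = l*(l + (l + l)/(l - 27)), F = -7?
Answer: -6071296/41 ≈ -1.4808e+5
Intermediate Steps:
Q(O) = 7*O/3 (Q(O) = -(-7)*O/3 = 7*O/3)
T(l) = l*(l + 2*l/(-27 + l)) (T(l) = l*(l + (2*l)/(-27 + l)) = l*(l + 2*l/(-27 + l)))
Q(-7)*T(-96) = ((7/3)*(-7))*((-96)²*(-25 - 96)/(-27 - 96)) = -150528*(-121)/(-123) = -150528*(-1)*(-121)/123 = -49/3*371712/41 = -6071296/41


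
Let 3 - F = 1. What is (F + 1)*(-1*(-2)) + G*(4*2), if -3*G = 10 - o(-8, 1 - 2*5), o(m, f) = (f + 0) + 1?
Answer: -42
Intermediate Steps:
o(m, f) = 1 + f (o(m, f) = f + 1 = 1 + f)
F = 2 (F = 3 - 1*1 = 3 - 1 = 2)
G = -6 (G = -(10 - (1 + (1 - 2*5)))/3 = -(10 - (1 + (1 - 10)))/3 = -(10 - (1 - 9))/3 = -(10 - 1*(-8))/3 = -(10 + 8)/3 = -⅓*18 = -6)
(F + 1)*(-1*(-2)) + G*(4*2) = (2 + 1)*(-1*(-2)) - 24*2 = 3*2 - 6*8 = 6 - 48 = -42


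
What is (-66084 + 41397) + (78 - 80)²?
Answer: -24683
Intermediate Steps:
(-66084 + 41397) + (78 - 80)² = -24687 + (-2)² = -24687 + 4 = -24683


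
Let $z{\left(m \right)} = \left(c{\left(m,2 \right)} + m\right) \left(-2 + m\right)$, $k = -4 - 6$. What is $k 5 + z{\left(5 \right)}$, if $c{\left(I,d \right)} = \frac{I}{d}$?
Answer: $- \frac{55}{2} \approx -27.5$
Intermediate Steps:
$k = -10$ ($k = -4 - 6 = -10$)
$z{\left(m \right)} = \frac{3 m \left(-2 + m\right)}{2}$ ($z{\left(m \right)} = \left(\frac{m}{2} + m\right) \left(-2 + m\right) = \frac{3 m}{2} \left(-2 + m\right) = \frac{3 m \left(-2 + m\right)}{2}$)
$k 5 + z{\left(5 \right)} = \left(-10\right) 5 + \frac{3}{2} \cdot 5 \left(-2 + 5\right) = -50 + \frac{3}{2} \cdot 5 \cdot 3 = -50 + \frac{45}{2} = - \frac{55}{2}$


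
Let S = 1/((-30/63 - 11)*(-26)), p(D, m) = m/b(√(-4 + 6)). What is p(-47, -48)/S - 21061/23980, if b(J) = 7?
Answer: -2405170869/1175020 ≈ -2046.9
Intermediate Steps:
p(D, m) = m/7
S = 21/6266 (S = 1/((-30*1/63 - 11)*(-26)) = 1/((-10/21 - 11)*(-26)) = 1/(-241/21*(-26)) = 1/(6266/21) = 21/6266 ≈ 0.0033514)
p(-47, -48)/S - 21061/23980 = ((⅐)*(-48))/(21/6266) - 21061/23980 = -48/7*6266/21 - 21061*1/23980 = -100256/49 - 21061/23980 = -2405170869/1175020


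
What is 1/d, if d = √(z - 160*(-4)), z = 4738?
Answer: √5378/5378 ≈ 0.013636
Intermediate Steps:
d = √5378 (d = √(4738 - 160*(-4)) = √(4738 + 640) = √5378 ≈ 73.335)
1/d = 1/(√5378) = √5378/5378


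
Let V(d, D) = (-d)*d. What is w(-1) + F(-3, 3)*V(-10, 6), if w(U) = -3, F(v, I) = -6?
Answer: 597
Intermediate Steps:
V(d, D) = -d²
w(-1) + F(-3, 3)*V(-10, 6) = -3 - (-6)*(-10)² = -3 - (-6)*100 = -3 - 6*(-100) = -3 + 600 = 597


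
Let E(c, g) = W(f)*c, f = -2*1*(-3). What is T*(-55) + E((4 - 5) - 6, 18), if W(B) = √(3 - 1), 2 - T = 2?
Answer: -7*√2 ≈ -9.8995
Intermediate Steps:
T = 0 (T = 2 - 1*2 = 2 - 2 = 0)
f = 6 (f = -2*(-3) = 6)
W(B) = √2
E(c, g) = c*√2 (E(c, g) = √2*c = c*√2)
T*(-55) + E((4 - 5) - 6, 18) = 0*(-55) + ((4 - 5) - 6)*√2 = 0 + (-1 - 6)*√2 = 0 - 7*√2 = -7*√2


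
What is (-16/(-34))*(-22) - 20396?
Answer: -346908/17 ≈ -20406.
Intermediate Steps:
(-16/(-34))*(-22) - 20396 = -1/34*(-16)*(-22) - 20396 = (8/17)*(-22) - 20396 = -176/17 - 20396 = -346908/17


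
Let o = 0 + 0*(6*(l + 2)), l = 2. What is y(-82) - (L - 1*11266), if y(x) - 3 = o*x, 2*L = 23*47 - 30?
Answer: 21487/2 ≈ 10744.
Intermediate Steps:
L = 1051/2 (L = (23*47 - 30)/2 = (1081 - 30)/2 = (½)*1051 = 1051/2 ≈ 525.50)
o = 0 (o = 0 + 0*(6*(2 + 2)) = 0 + 0*(6*4) = 0 + 0*24 = 0 + 0 = 0)
y(x) = 3 (y(x) = 3 + 0*x = 3 + 0 = 3)
y(-82) - (L - 1*11266) = 3 - (1051/2 - 1*11266) = 3 - (1051/2 - 11266) = 3 - 1*(-21481/2) = 3 + 21481/2 = 21487/2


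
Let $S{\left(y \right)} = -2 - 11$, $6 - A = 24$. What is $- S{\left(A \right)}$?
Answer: $13$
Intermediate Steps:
$A = -18$ ($A = 6 - 24 = -18$)
$S{\left(y \right)} = -13$
$- S{\left(A \right)} = \left(-1\right) \left(-13\right) = 13$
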